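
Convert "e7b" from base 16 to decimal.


Input: "e7b" in base 16
Positional expansion:
  Digit 'e' (value 14) x 16^2 = 3584
  Digit '7' (value 7) x 16^1 = 112
  Digit 'b' (value 11) x 16^0 = 11
Sum = 3707

3707


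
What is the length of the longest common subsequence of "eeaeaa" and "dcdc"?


LCS of "eeaeaa" and "dcdc"
DP table:
           d    c    d    c
      0    0    0    0    0
  e   0    0    0    0    0
  e   0    0    0    0    0
  a   0    0    0    0    0
  e   0    0    0    0    0
  a   0    0    0    0    0
  a   0    0    0    0    0
LCS length = dp[6][4] = 0

0


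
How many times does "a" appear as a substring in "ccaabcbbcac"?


Searching for "a" in "ccaabcbbcac"
Scanning each position:
  Position 0: "c" => no
  Position 1: "c" => no
  Position 2: "a" => MATCH
  Position 3: "a" => MATCH
  Position 4: "b" => no
  Position 5: "c" => no
  Position 6: "b" => no
  Position 7: "b" => no
  Position 8: "c" => no
  Position 9: "a" => MATCH
  Position 10: "c" => no
Total occurrences: 3

3


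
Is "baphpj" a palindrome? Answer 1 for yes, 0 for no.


Input: baphpj
Reversed: jphpab
  Compare pos 0 ('b') with pos 5 ('j'): MISMATCH
  Compare pos 1 ('a') with pos 4 ('p'): MISMATCH
  Compare pos 2 ('p') with pos 3 ('h'): MISMATCH
Result: not a palindrome

0


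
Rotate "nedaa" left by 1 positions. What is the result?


Input: "nedaa", rotate left by 1
First 1 characters: "n"
Remaining characters: "edaa"
Concatenate remaining + first: "edaa" + "n" = "edaan"

edaan


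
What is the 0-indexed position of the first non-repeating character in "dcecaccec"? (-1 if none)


Input: dcecaccec
Character frequencies:
  'a': 1
  'c': 5
  'd': 1
  'e': 2
Scanning left to right for freq == 1:
  Position 0 ('d'): unique! => answer = 0

0


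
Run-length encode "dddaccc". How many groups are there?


Input: dddaccc
Scanning for consecutive runs:
  Group 1: 'd' x 3 (positions 0-2)
  Group 2: 'a' x 1 (positions 3-3)
  Group 3: 'c' x 3 (positions 4-6)
Total groups: 3

3


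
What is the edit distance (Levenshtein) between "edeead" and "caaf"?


Computing edit distance: "edeead" -> "caaf"
DP table:
           c    a    a    f
      0    1    2    3    4
  e   1    1    2    3    4
  d   2    2    2    3    4
  e   3    3    3    3    4
  e   4    4    4    4    4
  a   5    5    4    4    5
  d   6    6    5    5    5
Edit distance = dp[6][4] = 5

5


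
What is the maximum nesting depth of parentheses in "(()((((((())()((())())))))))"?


Input: "(()((((((())()((())())))))))"
Tracking depth:
  Position 0 '(': depth becomes 1
  Position 1 '(': depth becomes 2
  Position 2 ')': depth becomes 1
  Position 3 '(': depth becomes 2
  Position 4 '(': depth becomes 3
  Position 5 '(': depth becomes 4
  Position 6 '(': depth becomes 5
  Position 7 '(': depth becomes 6
  Position 8 '(': depth becomes 7
  Position 9 '(': depth becomes 8
  Position 10 ')': depth becomes 7
  Position 11 ')': depth becomes 6
  Position 12 '(': depth becomes 7
  Position 13 ')': depth becomes 6
  Position 14 '(': depth becomes 7
  Position 15 '(': depth becomes 8
  Position 16 '(': depth becomes 9
  Position 17 ')': depth becomes 8
  Position 18 ')': depth becomes 7
  Position 19 '(': depth becomes 8
  Position 20 ')': depth becomes 7
  Position 21 ')': depth becomes 6
  Position 22 ')': depth becomes 5
  Position 23 ')': depth becomes 4
  Position 24 ')': depth becomes 3
  Position 25 ')': depth becomes 2
  Position 26 ')': depth becomes 1
  Position 27 ')': depth becomes 0
Maximum depth reached: 9

9


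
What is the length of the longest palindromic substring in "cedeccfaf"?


Input: "cedeccfaf"
Checking substrings for palindromes:
  [0:5] "cedec" (len 5) => palindrome
  [1:4] "ede" (len 3) => palindrome
  [6:9] "faf" (len 3) => palindrome
  [4:6] "cc" (len 2) => palindrome
Longest palindromic substring: "cedec" with length 5

5


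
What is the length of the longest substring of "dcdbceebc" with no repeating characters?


Input: "dcdbceebc"
Sliding window (track last position of each char):
  Position 0 ('d'): window [0,0] length 1 -- new best
  Position 1 ('c'): window [0,1] length 2 -- new best
  Position 2 ('d'): repeat (last at 0), move window start to 1
  Position 2 ('d'): window [1,2] length 2
  Position 3 ('b'): window [1,3] length 3 -- new best
  Position 4 ('c'): repeat (last at 1), move window start to 2
  Position 4 ('c'): window [2,4] length 3
  Position 5 ('e'): window [2,5] length 4 -- new best
  Position 6 ('e'): repeat (last at 5), move window start to 6
  Position 6 ('e'): window [6,6] length 1
  Position 7 ('b'): window [6,7] length 2
  Position 8 ('c'): window [6,8] length 3
Longest substring with no repeats: "dbce" with length 4

4


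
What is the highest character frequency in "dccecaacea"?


Input: dccecaacea
Character counts:
  'a': 3
  'c': 4
  'd': 1
  'e': 2
Maximum frequency: 4

4


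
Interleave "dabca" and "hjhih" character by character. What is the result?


Interleaving "dabca" and "hjhih":
  Position 0: 'd' from first, 'h' from second => "dh"
  Position 1: 'a' from first, 'j' from second => "aj"
  Position 2: 'b' from first, 'h' from second => "bh"
  Position 3: 'c' from first, 'i' from second => "ci"
  Position 4: 'a' from first, 'h' from second => "ah"
Result: dhajbhciah

dhajbhciah


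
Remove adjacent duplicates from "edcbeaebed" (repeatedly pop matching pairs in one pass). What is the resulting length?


Input: edcbeaebed
Stack-based adjacent duplicate removal:
  Read 'e': push. Stack: e
  Read 'd': push. Stack: ed
  Read 'c': push. Stack: edc
  Read 'b': push. Stack: edcb
  Read 'e': push. Stack: edcbe
  Read 'a': push. Stack: edcbea
  Read 'e': push. Stack: edcbeae
  Read 'b': push. Stack: edcbeaeb
  Read 'e': push. Stack: edcbeaebe
  Read 'd': push. Stack: edcbeaebed
Final stack: "edcbeaebed" (length 10)

10


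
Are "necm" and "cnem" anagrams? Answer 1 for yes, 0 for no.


Strings: "necm", "cnem"
Sorted first:  cemn
Sorted second: cemn
Sorted forms match => anagrams

1


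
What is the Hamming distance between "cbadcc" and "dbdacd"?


Comparing "cbadcc" and "dbdacd" position by position:
  Position 0: 'c' vs 'd' => differ
  Position 1: 'b' vs 'b' => same
  Position 2: 'a' vs 'd' => differ
  Position 3: 'd' vs 'a' => differ
  Position 4: 'c' vs 'c' => same
  Position 5: 'c' vs 'd' => differ
Total differences (Hamming distance): 4

4


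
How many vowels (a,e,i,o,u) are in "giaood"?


Input: giaood
Checking each character:
  'g' at position 0: consonant
  'i' at position 1: vowel (running total: 1)
  'a' at position 2: vowel (running total: 2)
  'o' at position 3: vowel (running total: 3)
  'o' at position 4: vowel (running total: 4)
  'd' at position 5: consonant
Total vowels: 4

4


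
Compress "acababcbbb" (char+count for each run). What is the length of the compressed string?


Input: acababcbbb
Runs:
  'a' x 1 => "a1"
  'c' x 1 => "c1"
  'a' x 1 => "a1"
  'b' x 1 => "b1"
  'a' x 1 => "a1"
  'b' x 1 => "b1"
  'c' x 1 => "c1"
  'b' x 3 => "b3"
Compressed: "a1c1a1b1a1b1c1b3"
Compressed length: 16

16


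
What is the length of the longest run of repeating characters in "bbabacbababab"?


Input: "bbabacbababab"
Scanning for longest run:
  Position 1 ('b'): continues run of 'b', length=2
  Position 2 ('a'): new char, reset run to 1
  Position 3 ('b'): new char, reset run to 1
  Position 4 ('a'): new char, reset run to 1
  Position 5 ('c'): new char, reset run to 1
  Position 6 ('b'): new char, reset run to 1
  Position 7 ('a'): new char, reset run to 1
  Position 8 ('b'): new char, reset run to 1
  Position 9 ('a'): new char, reset run to 1
  Position 10 ('b'): new char, reset run to 1
  Position 11 ('a'): new char, reset run to 1
  Position 12 ('b'): new char, reset run to 1
Longest run: 'b' with length 2

2


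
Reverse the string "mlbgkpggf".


Input: mlbgkpggf
Reading characters right to left:
  Position 8: 'f'
  Position 7: 'g'
  Position 6: 'g'
  Position 5: 'p'
  Position 4: 'k'
  Position 3: 'g'
  Position 2: 'b'
  Position 1: 'l'
  Position 0: 'm'
Reversed: fggpkgblm

fggpkgblm


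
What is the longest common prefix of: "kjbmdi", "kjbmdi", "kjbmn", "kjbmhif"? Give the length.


Words: kjbmdi, kjbmdi, kjbmn, kjbmhif
  Position 0: all 'k' => match
  Position 1: all 'j' => match
  Position 2: all 'b' => match
  Position 3: all 'm' => match
  Position 4: ('d', 'd', 'n', 'h') => mismatch, stop
LCP = "kjbm" (length 4)

4


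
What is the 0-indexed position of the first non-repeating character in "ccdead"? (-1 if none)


Input: ccdead
Character frequencies:
  'a': 1
  'c': 2
  'd': 2
  'e': 1
Scanning left to right for freq == 1:
  Position 0 ('c'): freq=2, skip
  Position 1 ('c'): freq=2, skip
  Position 2 ('d'): freq=2, skip
  Position 3 ('e'): unique! => answer = 3

3


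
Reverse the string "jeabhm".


Input: jeabhm
Reading characters right to left:
  Position 5: 'm'
  Position 4: 'h'
  Position 3: 'b'
  Position 2: 'a'
  Position 1: 'e'
  Position 0: 'j'
Reversed: mhbaej

mhbaej


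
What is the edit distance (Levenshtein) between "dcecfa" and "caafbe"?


Computing edit distance: "dcecfa" -> "caafbe"
DP table:
           c    a    a    f    b    e
      0    1    2    3    4    5    6
  d   1    1    2    3    4    5    6
  c   2    1    2    3    4    5    6
  e   3    2    2    3    4    5    5
  c   4    3    3    3    4    5    6
  f   5    4    4    4    3    4    5
  a   6    5    4    4    4    4    5
Edit distance = dp[6][6] = 5

5


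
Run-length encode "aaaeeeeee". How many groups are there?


Input: aaaeeeeee
Scanning for consecutive runs:
  Group 1: 'a' x 3 (positions 0-2)
  Group 2: 'e' x 6 (positions 3-8)
Total groups: 2

2


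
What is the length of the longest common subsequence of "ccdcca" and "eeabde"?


LCS of "ccdcca" and "eeabde"
DP table:
           e    e    a    b    d    e
      0    0    0    0    0    0    0
  c   0    0    0    0    0    0    0
  c   0    0    0    0    0    0    0
  d   0    0    0    0    0    1    1
  c   0    0    0    0    0    1    1
  c   0    0    0    0    0    1    1
  a   0    0    0    1    1    1    1
LCS length = dp[6][6] = 1

1


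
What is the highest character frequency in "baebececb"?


Input: baebececb
Character counts:
  'a': 1
  'b': 3
  'c': 2
  'e': 3
Maximum frequency: 3

3


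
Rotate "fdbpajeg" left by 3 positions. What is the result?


Input: "fdbpajeg", rotate left by 3
First 3 characters: "fdb"
Remaining characters: "pajeg"
Concatenate remaining + first: "pajeg" + "fdb" = "pajegfdb"

pajegfdb


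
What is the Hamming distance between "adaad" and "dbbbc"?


Comparing "adaad" and "dbbbc" position by position:
  Position 0: 'a' vs 'd' => differ
  Position 1: 'd' vs 'b' => differ
  Position 2: 'a' vs 'b' => differ
  Position 3: 'a' vs 'b' => differ
  Position 4: 'd' vs 'c' => differ
Total differences (Hamming distance): 5

5


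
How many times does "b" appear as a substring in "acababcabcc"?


Searching for "b" in "acababcabcc"
Scanning each position:
  Position 0: "a" => no
  Position 1: "c" => no
  Position 2: "a" => no
  Position 3: "b" => MATCH
  Position 4: "a" => no
  Position 5: "b" => MATCH
  Position 6: "c" => no
  Position 7: "a" => no
  Position 8: "b" => MATCH
  Position 9: "c" => no
  Position 10: "c" => no
Total occurrences: 3

3


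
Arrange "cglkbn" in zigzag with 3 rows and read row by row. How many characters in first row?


Zigzag "cglkbn" into 3 rows:
Placing characters:
  'c' => row 0
  'g' => row 1
  'l' => row 2
  'k' => row 1
  'b' => row 0
  'n' => row 1
Rows:
  Row 0: "cb"
  Row 1: "gkn"
  Row 2: "l"
First row length: 2

2


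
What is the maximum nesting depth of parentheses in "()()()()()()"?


Input: "()()()()()()"
Tracking depth:
  Position 0 '(': depth becomes 1
  Position 1 ')': depth becomes 0
  Position 2 '(': depth becomes 1
  Position 3 ')': depth becomes 0
  Position 4 '(': depth becomes 1
  Position 5 ')': depth becomes 0
  Position 6 '(': depth becomes 1
  Position 7 ')': depth becomes 0
  Position 8 '(': depth becomes 1
  Position 9 ')': depth becomes 0
  Position 10 '(': depth becomes 1
  Position 11 ')': depth becomes 0
Maximum depth reached: 1

1


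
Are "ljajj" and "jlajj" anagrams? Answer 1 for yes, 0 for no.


Strings: "ljajj", "jlajj"
Sorted first:  ajjjl
Sorted second: ajjjl
Sorted forms match => anagrams

1


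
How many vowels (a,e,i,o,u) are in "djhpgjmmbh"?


Input: djhpgjmmbh
Checking each character:
  'd' at position 0: consonant
  'j' at position 1: consonant
  'h' at position 2: consonant
  'p' at position 3: consonant
  'g' at position 4: consonant
  'j' at position 5: consonant
  'm' at position 6: consonant
  'm' at position 7: consonant
  'b' at position 8: consonant
  'h' at position 9: consonant
Total vowels: 0

0


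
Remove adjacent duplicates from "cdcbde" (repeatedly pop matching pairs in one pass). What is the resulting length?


Input: cdcbde
Stack-based adjacent duplicate removal:
  Read 'c': push. Stack: c
  Read 'd': push. Stack: cd
  Read 'c': push. Stack: cdc
  Read 'b': push. Stack: cdcb
  Read 'd': push. Stack: cdcbd
  Read 'e': push. Stack: cdcbde
Final stack: "cdcbde" (length 6)

6


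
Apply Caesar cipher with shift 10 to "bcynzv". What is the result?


Caesar cipher: shift "bcynzv" by 10
  'b' (pos 1) + 10 = pos 11 = 'l'
  'c' (pos 2) + 10 = pos 12 = 'm'
  'y' (pos 24) + 10 = pos 8 = 'i'
  'n' (pos 13) + 10 = pos 23 = 'x'
  'z' (pos 25) + 10 = pos 9 = 'j'
  'v' (pos 21) + 10 = pos 5 = 'f'
Result: lmixjf

lmixjf


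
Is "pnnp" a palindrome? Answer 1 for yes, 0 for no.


Input: pnnp
Reversed: pnnp
  Compare pos 0 ('p') with pos 3 ('p'): match
  Compare pos 1 ('n') with pos 2 ('n'): match
Result: palindrome

1


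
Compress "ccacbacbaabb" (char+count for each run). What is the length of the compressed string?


Input: ccacbacbaabb
Runs:
  'c' x 2 => "c2"
  'a' x 1 => "a1"
  'c' x 1 => "c1"
  'b' x 1 => "b1"
  'a' x 1 => "a1"
  'c' x 1 => "c1"
  'b' x 1 => "b1"
  'a' x 2 => "a2"
  'b' x 2 => "b2"
Compressed: "c2a1c1b1a1c1b1a2b2"
Compressed length: 18

18


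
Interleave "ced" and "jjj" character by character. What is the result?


Interleaving "ced" and "jjj":
  Position 0: 'c' from first, 'j' from second => "cj"
  Position 1: 'e' from first, 'j' from second => "ej"
  Position 2: 'd' from first, 'j' from second => "dj"
Result: cjejdj

cjejdj


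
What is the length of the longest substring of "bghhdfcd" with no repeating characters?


Input: "bghhdfcd"
Sliding window (track last position of each char):
  Position 0 ('b'): window [0,0] length 1 -- new best
  Position 1 ('g'): window [0,1] length 2 -- new best
  Position 2 ('h'): window [0,2] length 3 -- new best
  Position 3 ('h'): repeat (last at 2), move window start to 3
  Position 3 ('h'): window [3,3] length 1
  Position 4 ('d'): window [3,4] length 2
  Position 5 ('f'): window [3,5] length 3
  Position 6 ('c'): window [3,6] length 4 -- new best
  Position 7 ('d'): repeat (last at 4), move window start to 5
  Position 7 ('d'): window [5,7] length 3
Longest substring with no repeats: "hdfc" with length 4

4


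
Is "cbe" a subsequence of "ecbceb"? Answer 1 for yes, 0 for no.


Check if "cbe" is a subsequence of "ecbceb"
Greedy scan:
  Position 0 ('e'): no match needed
  Position 1 ('c'): matches sub[0] = 'c'
  Position 2 ('b'): matches sub[1] = 'b'
  Position 3 ('c'): no match needed
  Position 4 ('e'): matches sub[2] = 'e'
  Position 5 ('b'): no match needed
All 3 characters matched => is a subsequence

1


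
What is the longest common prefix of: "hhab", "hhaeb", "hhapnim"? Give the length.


Words: hhab, hhaeb, hhapnim
  Position 0: all 'h' => match
  Position 1: all 'h' => match
  Position 2: all 'a' => match
  Position 3: ('b', 'e', 'p') => mismatch, stop
LCP = "hha" (length 3)

3


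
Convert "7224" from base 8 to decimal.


Input: "7224" in base 8
Positional expansion:
  Digit '7' (value 7) x 8^3 = 3584
  Digit '2' (value 2) x 8^2 = 128
  Digit '2' (value 2) x 8^1 = 16
  Digit '4' (value 4) x 8^0 = 4
Sum = 3732

3732


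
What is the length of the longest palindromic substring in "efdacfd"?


Input: "efdacfd"
Checking substrings for palindromes:
  No multi-char palindromic substrings found
Longest palindromic substring: "e" with length 1

1


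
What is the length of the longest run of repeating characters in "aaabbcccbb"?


Input: "aaabbcccbb"
Scanning for longest run:
  Position 1 ('a'): continues run of 'a', length=2
  Position 2 ('a'): continues run of 'a', length=3
  Position 3 ('b'): new char, reset run to 1
  Position 4 ('b'): continues run of 'b', length=2
  Position 5 ('c'): new char, reset run to 1
  Position 6 ('c'): continues run of 'c', length=2
  Position 7 ('c'): continues run of 'c', length=3
  Position 8 ('b'): new char, reset run to 1
  Position 9 ('b'): continues run of 'b', length=2
Longest run: 'a' with length 3

3


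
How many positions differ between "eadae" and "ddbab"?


Comparing "eadae" and "ddbab" position by position:
  Position 0: 'e' vs 'd' => DIFFER
  Position 1: 'a' vs 'd' => DIFFER
  Position 2: 'd' vs 'b' => DIFFER
  Position 3: 'a' vs 'a' => same
  Position 4: 'e' vs 'b' => DIFFER
Positions that differ: 4

4


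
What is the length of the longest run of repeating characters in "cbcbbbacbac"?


Input: "cbcbbbacbac"
Scanning for longest run:
  Position 1 ('b'): new char, reset run to 1
  Position 2 ('c'): new char, reset run to 1
  Position 3 ('b'): new char, reset run to 1
  Position 4 ('b'): continues run of 'b', length=2
  Position 5 ('b'): continues run of 'b', length=3
  Position 6 ('a'): new char, reset run to 1
  Position 7 ('c'): new char, reset run to 1
  Position 8 ('b'): new char, reset run to 1
  Position 9 ('a'): new char, reset run to 1
  Position 10 ('c'): new char, reset run to 1
Longest run: 'b' with length 3

3


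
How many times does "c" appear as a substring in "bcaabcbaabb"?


Searching for "c" in "bcaabcbaabb"
Scanning each position:
  Position 0: "b" => no
  Position 1: "c" => MATCH
  Position 2: "a" => no
  Position 3: "a" => no
  Position 4: "b" => no
  Position 5: "c" => MATCH
  Position 6: "b" => no
  Position 7: "a" => no
  Position 8: "a" => no
  Position 9: "b" => no
  Position 10: "b" => no
Total occurrences: 2

2


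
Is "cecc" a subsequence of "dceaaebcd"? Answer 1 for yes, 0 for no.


Check if "cecc" is a subsequence of "dceaaebcd"
Greedy scan:
  Position 0 ('d'): no match needed
  Position 1 ('c'): matches sub[0] = 'c'
  Position 2 ('e'): matches sub[1] = 'e'
  Position 3 ('a'): no match needed
  Position 4 ('a'): no match needed
  Position 5 ('e'): no match needed
  Position 6 ('b'): no match needed
  Position 7 ('c'): matches sub[2] = 'c'
  Position 8 ('d'): no match needed
Only matched 3/4 characters => not a subsequence

0


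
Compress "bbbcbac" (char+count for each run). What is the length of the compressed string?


Input: bbbcbac
Runs:
  'b' x 3 => "b3"
  'c' x 1 => "c1"
  'b' x 1 => "b1"
  'a' x 1 => "a1"
  'c' x 1 => "c1"
Compressed: "b3c1b1a1c1"
Compressed length: 10

10


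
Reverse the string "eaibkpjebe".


Input: eaibkpjebe
Reading characters right to left:
  Position 9: 'e'
  Position 8: 'b'
  Position 7: 'e'
  Position 6: 'j'
  Position 5: 'p'
  Position 4: 'k'
  Position 3: 'b'
  Position 2: 'i'
  Position 1: 'a'
  Position 0: 'e'
Reversed: ebejpkbiae

ebejpkbiae


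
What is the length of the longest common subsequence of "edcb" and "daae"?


LCS of "edcb" and "daae"
DP table:
           d    a    a    e
      0    0    0    0    0
  e   0    0    0    0    1
  d   0    1    1    1    1
  c   0    1    1    1    1
  b   0    1    1    1    1
LCS length = dp[4][4] = 1

1


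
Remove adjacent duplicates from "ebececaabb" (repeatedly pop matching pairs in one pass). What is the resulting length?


Input: ebececaabb
Stack-based adjacent duplicate removal:
  Read 'e': push. Stack: e
  Read 'b': push. Stack: eb
  Read 'e': push. Stack: ebe
  Read 'c': push. Stack: ebec
  Read 'e': push. Stack: ebece
  Read 'c': push. Stack: ebecec
  Read 'a': push. Stack: ebececa
  Read 'a': matches stack top 'a' => pop. Stack: ebecec
  Read 'b': push. Stack: ebececb
  Read 'b': matches stack top 'b' => pop. Stack: ebecec
Final stack: "ebecec" (length 6)

6


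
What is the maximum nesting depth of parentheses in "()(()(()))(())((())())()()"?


Input: "()(()(()))(())((())())()()"
Tracking depth:
  Position 0 '(': depth becomes 1
  Position 1 ')': depth becomes 0
  Position 2 '(': depth becomes 1
  Position 3 '(': depth becomes 2
  Position 4 ')': depth becomes 1
  Position 5 '(': depth becomes 2
  Position 6 '(': depth becomes 3
  Position 7 ')': depth becomes 2
  Position 8 ')': depth becomes 1
  Position 9 ')': depth becomes 0
  Position 10 '(': depth becomes 1
  Position 11 '(': depth becomes 2
  Position 12 ')': depth becomes 1
  Position 13 ')': depth becomes 0
  Position 14 '(': depth becomes 1
  Position 15 '(': depth becomes 2
  Position 16 '(': depth becomes 3
  Position 17 ')': depth becomes 2
  Position 18 ')': depth becomes 1
  Position 19 '(': depth becomes 2
  Position 20 ')': depth becomes 1
  Position 21 ')': depth becomes 0
  Position 22 '(': depth becomes 1
  Position 23 ')': depth becomes 0
  Position 24 '(': depth becomes 1
  Position 25 ')': depth becomes 0
Maximum depth reached: 3

3


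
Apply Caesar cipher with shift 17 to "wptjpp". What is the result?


Caesar cipher: shift "wptjpp" by 17
  'w' (pos 22) + 17 = pos 13 = 'n'
  'p' (pos 15) + 17 = pos 6 = 'g'
  't' (pos 19) + 17 = pos 10 = 'k'
  'j' (pos 9) + 17 = pos 0 = 'a'
  'p' (pos 15) + 17 = pos 6 = 'g'
  'p' (pos 15) + 17 = pos 6 = 'g'
Result: ngkagg

ngkagg


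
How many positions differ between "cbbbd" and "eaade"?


Comparing "cbbbd" and "eaade" position by position:
  Position 0: 'c' vs 'e' => DIFFER
  Position 1: 'b' vs 'a' => DIFFER
  Position 2: 'b' vs 'a' => DIFFER
  Position 3: 'b' vs 'd' => DIFFER
  Position 4: 'd' vs 'e' => DIFFER
Positions that differ: 5

5


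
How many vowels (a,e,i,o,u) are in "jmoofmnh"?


Input: jmoofmnh
Checking each character:
  'j' at position 0: consonant
  'm' at position 1: consonant
  'o' at position 2: vowel (running total: 1)
  'o' at position 3: vowel (running total: 2)
  'f' at position 4: consonant
  'm' at position 5: consonant
  'n' at position 6: consonant
  'h' at position 7: consonant
Total vowels: 2

2


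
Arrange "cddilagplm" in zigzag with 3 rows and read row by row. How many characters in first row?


Zigzag "cddilagplm" into 3 rows:
Placing characters:
  'c' => row 0
  'd' => row 1
  'd' => row 2
  'i' => row 1
  'l' => row 0
  'a' => row 1
  'g' => row 2
  'p' => row 1
  'l' => row 0
  'm' => row 1
Rows:
  Row 0: "cll"
  Row 1: "diapm"
  Row 2: "dg"
First row length: 3

3


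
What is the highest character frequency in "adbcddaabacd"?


Input: adbcddaabacd
Character counts:
  'a': 4
  'b': 2
  'c': 2
  'd': 4
Maximum frequency: 4

4


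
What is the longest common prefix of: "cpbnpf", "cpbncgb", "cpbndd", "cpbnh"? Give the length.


Words: cpbnpf, cpbncgb, cpbndd, cpbnh
  Position 0: all 'c' => match
  Position 1: all 'p' => match
  Position 2: all 'b' => match
  Position 3: all 'n' => match
  Position 4: ('p', 'c', 'd', 'h') => mismatch, stop
LCP = "cpbn" (length 4)

4


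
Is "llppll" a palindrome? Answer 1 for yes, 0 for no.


Input: llppll
Reversed: llppll
  Compare pos 0 ('l') with pos 5 ('l'): match
  Compare pos 1 ('l') with pos 4 ('l'): match
  Compare pos 2 ('p') with pos 3 ('p'): match
Result: palindrome

1


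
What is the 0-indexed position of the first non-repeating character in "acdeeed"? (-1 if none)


Input: acdeeed
Character frequencies:
  'a': 1
  'c': 1
  'd': 2
  'e': 3
Scanning left to right for freq == 1:
  Position 0 ('a'): unique! => answer = 0

0


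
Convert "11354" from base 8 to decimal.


Input: "11354" in base 8
Positional expansion:
  Digit '1' (value 1) x 8^4 = 4096
  Digit '1' (value 1) x 8^3 = 512
  Digit '3' (value 3) x 8^2 = 192
  Digit '5' (value 5) x 8^1 = 40
  Digit '4' (value 4) x 8^0 = 4
Sum = 4844

4844


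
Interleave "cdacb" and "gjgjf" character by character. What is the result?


Interleaving "cdacb" and "gjgjf":
  Position 0: 'c' from first, 'g' from second => "cg"
  Position 1: 'd' from first, 'j' from second => "dj"
  Position 2: 'a' from first, 'g' from second => "ag"
  Position 3: 'c' from first, 'j' from second => "cj"
  Position 4: 'b' from first, 'f' from second => "bf"
Result: cgdjagcjbf

cgdjagcjbf


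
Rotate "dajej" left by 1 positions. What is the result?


Input: "dajej", rotate left by 1
First 1 characters: "d"
Remaining characters: "ajej"
Concatenate remaining + first: "ajej" + "d" = "ajejd"

ajejd


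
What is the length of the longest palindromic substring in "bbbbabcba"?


Input: "bbbbabcba"
Checking substrings for palindromes:
  [4:9] "abcba" (len 5) => palindrome
  [0:4] "bbbb" (len 4) => palindrome
  [0:3] "bbb" (len 3) => palindrome
  [1:4] "bbb" (len 3) => palindrome
  [3:6] "bab" (len 3) => palindrome
  [5:8] "bcb" (len 3) => palindrome
Longest palindromic substring: "abcba" with length 5

5


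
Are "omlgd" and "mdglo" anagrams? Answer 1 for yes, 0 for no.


Strings: "omlgd", "mdglo"
Sorted first:  dglmo
Sorted second: dglmo
Sorted forms match => anagrams

1


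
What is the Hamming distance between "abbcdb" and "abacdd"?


Comparing "abbcdb" and "abacdd" position by position:
  Position 0: 'a' vs 'a' => same
  Position 1: 'b' vs 'b' => same
  Position 2: 'b' vs 'a' => differ
  Position 3: 'c' vs 'c' => same
  Position 4: 'd' vs 'd' => same
  Position 5: 'b' vs 'd' => differ
Total differences (Hamming distance): 2

2


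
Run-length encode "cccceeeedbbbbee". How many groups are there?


Input: cccceeeedbbbbee
Scanning for consecutive runs:
  Group 1: 'c' x 4 (positions 0-3)
  Group 2: 'e' x 4 (positions 4-7)
  Group 3: 'd' x 1 (positions 8-8)
  Group 4: 'b' x 4 (positions 9-12)
  Group 5: 'e' x 2 (positions 13-14)
Total groups: 5

5


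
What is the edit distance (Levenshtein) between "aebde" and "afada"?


Computing edit distance: "aebde" -> "afada"
DP table:
           a    f    a    d    a
      0    1    2    3    4    5
  a   1    0    1    2    3    4
  e   2    1    1    2    3    4
  b   3    2    2    2    3    4
  d   4    3    3    3    2    3
  e   5    4    4    4    3    3
Edit distance = dp[5][5] = 3

3


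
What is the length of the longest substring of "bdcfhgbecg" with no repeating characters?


Input: "bdcfhgbecg"
Sliding window (track last position of each char):
  Position 0 ('b'): window [0,0] length 1 -- new best
  Position 1 ('d'): window [0,1] length 2 -- new best
  Position 2 ('c'): window [0,2] length 3 -- new best
  Position 3 ('f'): window [0,3] length 4 -- new best
  Position 4 ('h'): window [0,4] length 5 -- new best
  Position 5 ('g'): window [0,5] length 6 -- new best
  Position 6 ('b'): repeat (last at 0), move window start to 1
  Position 6 ('b'): window [1,6] length 6
  Position 7 ('e'): window [1,7] length 7 -- new best
  Position 8 ('c'): repeat (last at 2), move window start to 3
  Position 8 ('c'): window [3,8] length 6
  Position 9 ('g'): repeat (last at 5), move window start to 6
  Position 9 ('g'): window [6,9] length 4
Longest substring with no repeats: "dcfhgbe" with length 7

7


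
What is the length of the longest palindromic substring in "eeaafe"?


Input: "eeaafe"
Checking substrings for palindromes:
  [0:2] "ee" (len 2) => palindrome
  [2:4] "aa" (len 2) => palindrome
Longest palindromic substring: "ee" with length 2

2


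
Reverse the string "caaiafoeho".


Input: caaiafoeho
Reading characters right to left:
  Position 9: 'o'
  Position 8: 'h'
  Position 7: 'e'
  Position 6: 'o'
  Position 5: 'f'
  Position 4: 'a'
  Position 3: 'i'
  Position 2: 'a'
  Position 1: 'a'
  Position 0: 'c'
Reversed: oheofaiaac

oheofaiaac


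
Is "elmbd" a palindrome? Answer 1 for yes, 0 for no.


Input: elmbd
Reversed: dbmle
  Compare pos 0 ('e') with pos 4 ('d'): MISMATCH
  Compare pos 1 ('l') with pos 3 ('b'): MISMATCH
Result: not a palindrome

0


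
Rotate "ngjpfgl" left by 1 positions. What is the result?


Input: "ngjpfgl", rotate left by 1
First 1 characters: "n"
Remaining characters: "gjpfgl"
Concatenate remaining + first: "gjpfgl" + "n" = "gjpfgln"

gjpfgln


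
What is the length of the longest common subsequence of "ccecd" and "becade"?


LCS of "ccecd" and "becade"
DP table:
           b    e    c    a    d    e
      0    0    0    0    0    0    0
  c   0    0    0    1    1    1    1
  c   0    0    0    1    1    1    1
  e   0    0    1    1    1    1    2
  c   0    0    1    2    2    2    2
  d   0    0    1    2    2    3    3
LCS length = dp[5][6] = 3

3


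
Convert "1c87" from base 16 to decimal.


Input: "1c87" in base 16
Positional expansion:
  Digit '1' (value 1) x 16^3 = 4096
  Digit 'c' (value 12) x 16^2 = 3072
  Digit '8' (value 8) x 16^1 = 128
  Digit '7' (value 7) x 16^0 = 7
Sum = 7303

7303


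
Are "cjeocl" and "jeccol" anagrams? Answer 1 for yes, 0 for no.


Strings: "cjeocl", "jeccol"
Sorted first:  ccejlo
Sorted second: ccejlo
Sorted forms match => anagrams

1


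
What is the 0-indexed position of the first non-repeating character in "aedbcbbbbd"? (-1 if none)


Input: aedbcbbbbd
Character frequencies:
  'a': 1
  'b': 5
  'c': 1
  'd': 2
  'e': 1
Scanning left to right for freq == 1:
  Position 0 ('a'): unique! => answer = 0

0


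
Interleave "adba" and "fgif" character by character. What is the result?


Interleaving "adba" and "fgif":
  Position 0: 'a' from first, 'f' from second => "af"
  Position 1: 'd' from first, 'g' from second => "dg"
  Position 2: 'b' from first, 'i' from second => "bi"
  Position 3: 'a' from first, 'f' from second => "af"
Result: afdgbiaf

afdgbiaf


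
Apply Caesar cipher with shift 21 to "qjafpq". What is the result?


Caesar cipher: shift "qjafpq" by 21
  'q' (pos 16) + 21 = pos 11 = 'l'
  'j' (pos 9) + 21 = pos 4 = 'e'
  'a' (pos 0) + 21 = pos 21 = 'v'
  'f' (pos 5) + 21 = pos 0 = 'a'
  'p' (pos 15) + 21 = pos 10 = 'k'
  'q' (pos 16) + 21 = pos 11 = 'l'
Result: levakl

levakl


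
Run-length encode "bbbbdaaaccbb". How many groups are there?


Input: bbbbdaaaccbb
Scanning for consecutive runs:
  Group 1: 'b' x 4 (positions 0-3)
  Group 2: 'd' x 1 (positions 4-4)
  Group 3: 'a' x 3 (positions 5-7)
  Group 4: 'c' x 2 (positions 8-9)
  Group 5: 'b' x 2 (positions 10-11)
Total groups: 5

5


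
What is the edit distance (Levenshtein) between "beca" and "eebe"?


Computing edit distance: "beca" -> "eebe"
DP table:
           e    e    b    e
      0    1    2    3    4
  b   1    1    2    2    3
  e   2    1    1    2    2
  c   3    2    2    2    3
  a   4    3    3    3    3
Edit distance = dp[4][4] = 3

3


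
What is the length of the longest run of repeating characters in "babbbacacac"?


Input: "babbbacacac"
Scanning for longest run:
  Position 1 ('a'): new char, reset run to 1
  Position 2 ('b'): new char, reset run to 1
  Position 3 ('b'): continues run of 'b', length=2
  Position 4 ('b'): continues run of 'b', length=3
  Position 5 ('a'): new char, reset run to 1
  Position 6 ('c'): new char, reset run to 1
  Position 7 ('a'): new char, reset run to 1
  Position 8 ('c'): new char, reset run to 1
  Position 9 ('a'): new char, reset run to 1
  Position 10 ('c'): new char, reset run to 1
Longest run: 'b' with length 3

3


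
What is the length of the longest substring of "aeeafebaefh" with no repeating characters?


Input: "aeeafebaefh"
Sliding window (track last position of each char):
  Position 0 ('a'): window [0,0] length 1 -- new best
  Position 1 ('e'): window [0,1] length 2 -- new best
  Position 2 ('e'): repeat (last at 1), move window start to 2
  Position 2 ('e'): window [2,2] length 1
  Position 3 ('a'): window [2,3] length 2
  Position 4 ('f'): window [2,4] length 3 -- new best
  Position 5 ('e'): repeat (last at 2), move window start to 3
  Position 5 ('e'): window [3,5] length 3
  Position 6 ('b'): window [3,6] length 4 -- new best
  Position 7 ('a'): repeat (last at 3), move window start to 4
  Position 7 ('a'): window [4,7] length 4
  Position 8 ('e'): repeat (last at 5), move window start to 6
  Position 8 ('e'): window [6,8] length 3
  Position 9 ('f'): window [6,9] length 4
  Position 10 ('h'): window [6,10] length 5 -- new best
Longest substring with no repeats: "baefh" with length 5

5


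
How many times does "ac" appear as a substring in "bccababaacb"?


Searching for "ac" in "bccababaacb"
Scanning each position:
  Position 0: "bc" => no
  Position 1: "cc" => no
  Position 2: "ca" => no
  Position 3: "ab" => no
  Position 4: "ba" => no
  Position 5: "ab" => no
  Position 6: "ba" => no
  Position 7: "aa" => no
  Position 8: "ac" => MATCH
  Position 9: "cb" => no
Total occurrences: 1

1


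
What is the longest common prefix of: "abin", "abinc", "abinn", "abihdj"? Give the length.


Words: abin, abinc, abinn, abihdj
  Position 0: all 'a' => match
  Position 1: all 'b' => match
  Position 2: all 'i' => match
  Position 3: ('n', 'n', 'n', 'h') => mismatch, stop
LCP = "abi" (length 3)

3


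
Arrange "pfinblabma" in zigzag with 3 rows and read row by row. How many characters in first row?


Zigzag "pfinblabma" into 3 rows:
Placing characters:
  'p' => row 0
  'f' => row 1
  'i' => row 2
  'n' => row 1
  'b' => row 0
  'l' => row 1
  'a' => row 2
  'b' => row 1
  'm' => row 0
  'a' => row 1
Rows:
  Row 0: "pbm"
  Row 1: "fnlba"
  Row 2: "ia"
First row length: 3

3


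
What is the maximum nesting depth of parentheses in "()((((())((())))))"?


Input: "()((((())((())))))"
Tracking depth:
  Position 0 '(': depth becomes 1
  Position 1 ')': depth becomes 0
  Position 2 '(': depth becomes 1
  Position 3 '(': depth becomes 2
  Position 4 '(': depth becomes 3
  Position 5 '(': depth becomes 4
  Position 6 '(': depth becomes 5
  Position 7 ')': depth becomes 4
  Position 8 ')': depth becomes 3
  Position 9 '(': depth becomes 4
  Position 10 '(': depth becomes 5
  Position 11 '(': depth becomes 6
  Position 12 ')': depth becomes 5
  Position 13 ')': depth becomes 4
  Position 14 ')': depth becomes 3
  Position 15 ')': depth becomes 2
  Position 16 ')': depth becomes 1
  Position 17 ')': depth becomes 0
Maximum depth reached: 6

6


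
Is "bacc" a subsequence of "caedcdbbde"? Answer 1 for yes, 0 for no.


Check if "bacc" is a subsequence of "caedcdbbde"
Greedy scan:
  Position 0 ('c'): no match needed
  Position 1 ('a'): no match needed
  Position 2 ('e'): no match needed
  Position 3 ('d'): no match needed
  Position 4 ('c'): no match needed
  Position 5 ('d'): no match needed
  Position 6 ('b'): matches sub[0] = 'b'
  Position 7 ('b'): no match needed
  Position 8 ('d'): no match needed
  Position 9 ('e'): no match needed
Only matched 1/4 characters => not a subsequence

0


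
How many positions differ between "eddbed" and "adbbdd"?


Comparing "eddbed" and "adbbdd" position by position:
  Position 0: 'e' vs 'a' => DIFFER
  Position 1: 'd' vs 'd' => same
  Position 2: 'd' vs 'b' => DIFFER
  Position 3: 'b' vs 'b' => same
  Position 4: 'e' vs 'd' => DIFFER
  Position 5: 'd' vs 'd' => same
Positions that differ: 3

3


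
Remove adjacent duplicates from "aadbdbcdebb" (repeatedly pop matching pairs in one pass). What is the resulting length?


Input: aadbdbcdebb
Stack-based adjacent duplicate removal:
  Read 'a': push. Stack: a
  Read 'a': matches stack top 'a' => pop. Stack: (empty)
  Read 'd': push. Stack: d
  Read 'b': push. Stack: db
  Read 'd': push. Stack: dbd
  Read 'b': push. Stack: dbdb
  Read 'c': push. Stack: dbdbc
  Read 'd': push. Stack: dbdbcd
  Read 'e': push. Stack: dbdbcde
  Read 'b': push. Stack: dbdbcdeb
  Read 'b': matches stack top 'b' => pop. Stack: dbdbcde
Final stack: "dbdbcde" (length 7)

7


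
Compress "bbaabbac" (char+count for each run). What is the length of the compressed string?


Input: bbaabbac
Runs:
  'b' x 2 => "b2"
  'a' x 2 => "a2"
  'b' x 2 => "b2"
  'a' x 1 => "a1"
  'c' x 1 => "c1"
Compressed: "b2a2b2a1c1"
Compressed length: 10

10


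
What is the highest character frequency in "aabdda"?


Input: aabdda
Character counts:
  'a': 3
  'b': 1
  'd': 2
Maximum frequency: 3

3


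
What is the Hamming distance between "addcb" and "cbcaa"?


Comparing "addcb" and "cbcaa" position by position:
  Position 0: 'a' vs 'c' => differ
  Position 1: 'd' vs 'b' => differ
  Position 2: 'd' vs 'c' => differ
  Position 3: 'c' vs 'a' => differ
  Position 4: 'b' vs 'a' => differ
Total differences (Hamming distance): 5

5


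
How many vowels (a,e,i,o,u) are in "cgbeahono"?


Input: cgbeahono
Checking each character:
  'c' at position 0: consonant
  'g' at position 1: consonant
  'b' at position 2: consonant
  'e' at position 3: vowel (running total: 1)
  'a' at position 4: vowel (running total: 2)
  'h' at position 5: consonant
  'o' at position 6: vowel (running total: 3)
  'n' at position 7: consonant
  'o' at position 8: vowel (running total: 4)
Total vowels: 4

4


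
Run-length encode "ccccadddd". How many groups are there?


Input: ccccadddd
Scanning for consecutive runs:
  Group 1: 'c' x 4 (positions 0-3)
  Group 2: 'a' x 1 (positions 4-4)
  Group 3: 'd' x 4 (positions 5-8)
Total groups: 3

3


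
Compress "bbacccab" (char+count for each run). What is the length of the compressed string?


Input: bbacccab
Runs:
  'b' x 2 => "b2"
  'a' x 1 => "a1"
  'c' x 3 => "c3"
  'a' x 1 => "a1"
  'b' x 1 => "b1"
Compressed: "b2a1c3a1b1"
Compressed length: 10

10


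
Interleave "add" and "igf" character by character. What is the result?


Interleaving "add" and "igf":
  Position 0: 'a' from first, 'i' from second => "ai"
  Position 1: 'd' from first, 'g' from second => "dg"
  Position 2: 'd' from first, 'f' from second => "df"
Result: aidgdf

aidgdf


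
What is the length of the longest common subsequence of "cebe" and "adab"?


LCS of "cebe" and "adab"
DP table:
           a    d    a    b
      0    0    0    0    0
  c   0    0    0    0    0
  e   0    0    0    0    0
  b   0    0    0    0    1
  e   0    0    0    0    1
LCS length = dp[4][4] = 1

1


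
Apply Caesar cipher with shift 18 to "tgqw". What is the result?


Caesar cipher: shift "tgqw" by 18
  't' (pos 19) + 18 = pos 11 = 'l'
  'g' (pos 6) + 18 = pos 24 = 'y'
  'q' (pos 16) + 18 = pos 8 = 'i'
  'w' (pos 22) + 18 = pos 14 = 'o'
Result: lyio

lyio


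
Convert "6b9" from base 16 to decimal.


Input: "6b9" in base 16
Positional expansion:
  Digit '6' (value 6) x 16^2 = 1536
  Digit 'b' (value 11) x 16^1 = 176
  Digit '9' (value 9) x 16^0 = 9
Sum = 1721

1721


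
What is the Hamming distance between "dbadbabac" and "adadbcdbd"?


Comparing "dbadbabac" and "adadbcdbd" position by position:
  Position 0: 'd' vs 'a' => differ
  Position 1: 'b' vs 'd' => differ
  Position 2: 'a' vs 'a' => same
  Position 3: 'd' vs 'd' => same
  Position 4: 'b' vs 'b' => same
  Position 5: 'a' vs 'c' => differ
  Position 6: 'b' vs 'd' => differ
  Position 7: 'a' vs 'b' => differ
  Position 8: 'c' vs 'd' => differ
Total differences (Hamming distance): 6

6


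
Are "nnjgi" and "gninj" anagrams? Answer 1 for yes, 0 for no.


Strings: "nnjgi", "gninj"
Sorted first:  gijnn
Sorted second: gijnn
Sorted forms match => anagrams

1


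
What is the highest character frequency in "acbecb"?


Input: acbecb
Character counts:
  'a': 1
  'b': 2
  'c': 2
  'e': 1
Maximum frequency: 2

2


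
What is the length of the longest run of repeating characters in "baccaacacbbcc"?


Input: "baccaacacbbcc"
Scanning for longest run:
  Position 1 ('a'): new char, reset run to 1
  Position 2 ('c'): new char, reset run to 1
  Position 3 ('c'): continues run of 'c', length=2
  Position 4 ('a'): new char, reset run to 1
  Position 5 ('a'): continues run of 'a', length=2
  Position 6 ('c'): new char, reset run to 1
  Position 7 ('a'): new char, reset run to 1
  Position 8 ('c'): new char, reset run to 1
  Position 9 ('b'): new char, reset run to 1
  Position 10 ('b'): continues run of 'b', length=2
  Position 11 ('c'): new char, reset run to 1
  Position 12 ('c'): continues run of 'c', length=2
Longest run: 'c' with length 2

2
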